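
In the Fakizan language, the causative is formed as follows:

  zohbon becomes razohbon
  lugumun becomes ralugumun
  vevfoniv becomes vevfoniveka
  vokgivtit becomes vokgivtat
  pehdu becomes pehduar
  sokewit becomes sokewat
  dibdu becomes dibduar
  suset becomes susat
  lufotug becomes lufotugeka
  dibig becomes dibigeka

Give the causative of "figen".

rafigen

pehdu and lugumun both have last vowel 'u' yet inflect differently (pehduar, ralugumun), so the last vowel is not what conditions the rule; the final letter is.
"figen" ends in -n. The stems ending in -n (lugumun → ralugumun, zohbon → razohbon) add the prefix ra-.
The other patterns: stems ending in -t change the last vowel to 'a'; stems ending in -u add -ar; stems ending in -g or -v add -eka.
So figen → rafigen.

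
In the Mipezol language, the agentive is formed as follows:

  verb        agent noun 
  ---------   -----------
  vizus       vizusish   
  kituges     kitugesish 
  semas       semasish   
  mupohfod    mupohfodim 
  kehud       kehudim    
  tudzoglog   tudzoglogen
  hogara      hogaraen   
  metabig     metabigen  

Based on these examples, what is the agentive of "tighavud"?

vizus and kehud both have last vowel 'u' yet inflect differently (vizusish, kehudim), so the last vowel is not what conditions the rule; the final letter is.
"tighavud" ends in -d. The stems ending in -d (mupohfod → mupohfodim, kehud → kehudim) add -im.
So tighavud → tighavudim.

tighavudim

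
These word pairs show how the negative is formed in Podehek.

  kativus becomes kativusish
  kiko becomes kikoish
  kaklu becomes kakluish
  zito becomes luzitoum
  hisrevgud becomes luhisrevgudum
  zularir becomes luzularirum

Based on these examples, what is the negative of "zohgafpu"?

luzohgafpuum

kiko and zito both end in -o yet inflect differently (kikoish, luzitoum), so the final letter is not what conditions the rule; the first letter is.
"zohgafpu" begins with z-. The stems beginning with z- (zito → luzitoum, zularir → luzularirum) add lu- … -um around the stem.
So zohgafpu → luzohgafpuum.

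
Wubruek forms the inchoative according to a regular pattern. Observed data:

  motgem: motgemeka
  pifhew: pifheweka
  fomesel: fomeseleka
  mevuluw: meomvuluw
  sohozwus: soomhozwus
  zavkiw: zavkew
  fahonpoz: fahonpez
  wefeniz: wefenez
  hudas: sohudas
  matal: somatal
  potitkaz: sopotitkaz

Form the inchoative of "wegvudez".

wegvudezeka

pifhew and mevuluw both end in -w yet inflect differently (pifheweka, meomvuluw), so the final letter is not what conditions the rule; the last vowel is.
"wegvudez" has last vowel 'e'. The stems whose last vowel is 'e' (motgem → motgemeka, pifhew → pifheweka, fomesel → fomeseleka) add -eka.
So wegvudez → wegvudezeka.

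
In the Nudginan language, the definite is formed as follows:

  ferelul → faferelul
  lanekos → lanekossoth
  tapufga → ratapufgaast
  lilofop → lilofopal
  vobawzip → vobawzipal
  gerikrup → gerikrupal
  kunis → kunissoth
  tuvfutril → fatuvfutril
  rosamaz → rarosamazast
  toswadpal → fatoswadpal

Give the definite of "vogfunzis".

gerikrup and ferelul both have last vowel 'u' yet inflect differently (gerikrupal, faferelul), so the last vowel is not what conditions the rule; the final letter is.
"vogfunzis" ends in -s. The stems ending in -s (lanekos → lanekossoth, kunis → kunissoth) double the final consonant and add -oth.
So vogfunzis → vogfunzissoth.

vogfunzissoth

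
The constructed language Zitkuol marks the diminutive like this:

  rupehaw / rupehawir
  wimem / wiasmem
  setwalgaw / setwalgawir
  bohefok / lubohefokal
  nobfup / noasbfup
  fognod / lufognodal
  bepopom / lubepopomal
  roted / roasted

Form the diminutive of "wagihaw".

"wagihaw" has last vowel 'a'. The stems whose last vowel is 'a' (rupehaw → rupehawir, setwalgaw → setwalgawir) add -ir.
So wagihaw → wagihawir.

wagihawir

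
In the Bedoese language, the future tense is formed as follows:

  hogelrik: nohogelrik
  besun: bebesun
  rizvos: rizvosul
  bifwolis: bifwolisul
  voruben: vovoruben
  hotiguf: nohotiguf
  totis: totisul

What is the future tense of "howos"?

howosul

"howos" ends in -s. The stems ending in -s (rizvos → rizvosul, totis → totisul, bifwolis → bifwolisul) add -ul.
The other patterns: stems ending in -n repeat the first consonant+vowel as a prefix; stems ending in -f or -k add the prefix no-.
So howos → howosul.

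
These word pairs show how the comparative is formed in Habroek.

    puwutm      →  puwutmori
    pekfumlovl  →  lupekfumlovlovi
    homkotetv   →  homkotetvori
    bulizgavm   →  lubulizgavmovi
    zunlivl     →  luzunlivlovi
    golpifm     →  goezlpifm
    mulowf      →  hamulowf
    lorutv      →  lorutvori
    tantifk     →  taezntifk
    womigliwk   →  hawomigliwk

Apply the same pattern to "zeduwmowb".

hazeduwmowb

womigliwk and tantifk both end in -k yet inflect differently (hawomigliwk, taezntifk), so the final letter is not what conditions the rule; the second-to-last letter is.
"zeduwmowb" has second-to-last letter 'w'. The stems whose second-to-last letter is 'w' (mulowf → hamulowf, womigliwk → hawomigliwk) add the prefix ha-.
The other patterns: stems whose second-to-last letter is 'v' add lu- … -ovi around the stem; stems whose second-to-last letter is 'f' insert -ez- after the first vowel; stems whose second-to-last letter is 't' add -ori.
So zeduwmowb → hazeduwmowb.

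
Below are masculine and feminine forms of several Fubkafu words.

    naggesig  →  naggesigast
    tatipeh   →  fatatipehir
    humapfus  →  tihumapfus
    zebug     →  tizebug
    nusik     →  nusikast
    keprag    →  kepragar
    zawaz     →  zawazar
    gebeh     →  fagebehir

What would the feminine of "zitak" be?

zitakar

"zitak" has last vowel 'a'. The stems whose last vowel is 'a' (keprag → kepragar, zawaz → zawazar) add -ar.
So zitak → zitakar.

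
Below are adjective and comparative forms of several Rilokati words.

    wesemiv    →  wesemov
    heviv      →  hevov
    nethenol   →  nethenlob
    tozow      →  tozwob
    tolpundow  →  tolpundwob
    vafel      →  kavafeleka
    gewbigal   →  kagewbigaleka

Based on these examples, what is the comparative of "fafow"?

nethenol and vafel both end in -l yet inflect differently (nethenlob, kavafeleka), so the final letter is not what conditions the rule; the last vowel is.
"fafow" has last vowel 'o'. The stems whose last vowel is 'o' (nethenol → nethenlob, tozow → tozwob, tolpundow → tolpundwob) delete the last vowel and add -ob.
The other patterns: stems whose last vowel is 'i' change the last vowel to 'o'; stems whose last vowel is 'a' or 'e' add ka- … -eka around the stem.
So fafow → fafwob.

fafwob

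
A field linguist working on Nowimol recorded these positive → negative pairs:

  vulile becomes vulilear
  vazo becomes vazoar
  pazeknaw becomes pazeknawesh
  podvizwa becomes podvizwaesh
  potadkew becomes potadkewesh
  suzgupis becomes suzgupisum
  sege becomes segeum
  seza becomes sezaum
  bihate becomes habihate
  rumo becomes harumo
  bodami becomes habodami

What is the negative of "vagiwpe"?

vulile and sege both end in -e yet inflect differently (vulilear, segeum), so the final letter is not what conditions the rule; the first letter is.
"vagiwpe" begins with v-. The stems beginning with v- (vulile → vulilear, vazo → vazoar) add -ar.
So vagiwpe → vagiwpear.

vagiwpear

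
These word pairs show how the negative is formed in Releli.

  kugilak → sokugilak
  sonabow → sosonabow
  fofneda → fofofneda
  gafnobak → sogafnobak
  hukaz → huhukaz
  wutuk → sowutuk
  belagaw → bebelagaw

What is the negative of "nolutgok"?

sonolutgok

gafnobak and fofneda both have last vowel 'a' yet inflect differently (sogafnobak, fofofneda), so the last vowel is not what conditions the rule; the final letter is.
"nolutgok" ends in -k. The stems ending in -k (wutuk → sowutuk, gafnobak → sogafnobak, kugilak → sokugilak) add the prefix so-.
So nolutgok → sonolutgok.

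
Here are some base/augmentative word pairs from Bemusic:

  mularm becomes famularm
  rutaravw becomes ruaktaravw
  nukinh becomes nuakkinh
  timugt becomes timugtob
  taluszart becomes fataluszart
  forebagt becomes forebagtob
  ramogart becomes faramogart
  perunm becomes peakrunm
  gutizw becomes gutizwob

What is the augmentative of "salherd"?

fasalherd

ramogart and forebagt both end in -t yet inflect differently (faramogart, forebagtob), so the final letter is not what conditions the rule; the second-to-last letter is.
"salherd" has second-to-last letter 'r'. The stems whose second-to-last letter is 'r' (ramogart → faramogart, taluszart → fataluszart, mularm → famularm) add the prefix fa-.
The other patterns: stems whose second-to-last letter is 'g' or 'z' add -ob; stems whose second-to-last letter is 'n' or 'v' insert -ak- after the first vowel.
So salherd → fasalherd.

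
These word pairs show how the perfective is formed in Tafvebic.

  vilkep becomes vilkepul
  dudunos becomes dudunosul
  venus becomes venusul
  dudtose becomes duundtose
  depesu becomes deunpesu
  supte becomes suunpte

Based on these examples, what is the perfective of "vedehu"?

vilkep and dudtose both have last vowel 'e' yet inflect differently (vilkepul, duundtose), so the last vowel is not what conditions the rule; whether the stem ends in a vowel or a consonant is.
"vedehu" ends in a vowel. The stems ending in a vowel (dudtose → duundtose, depesu → deunpesu, supte → suunpte) insert -un- after the first vowel.
The other pattern: stems ending in a consonant add -ul.
So vedehu → veundehu.

veundehu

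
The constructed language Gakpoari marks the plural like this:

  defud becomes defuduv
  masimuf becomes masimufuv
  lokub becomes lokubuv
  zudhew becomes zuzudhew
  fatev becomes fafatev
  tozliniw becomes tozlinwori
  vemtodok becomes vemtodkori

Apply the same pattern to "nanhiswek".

"nanhiswek" has last vowel 'e'. The stems whose last vowel is 'e' (zudhew → zuzudhew, fatev → fafatev) repeat the first consonant+vowel as a prefix.
So nanhiswek → nananhiswek.

nananhiswek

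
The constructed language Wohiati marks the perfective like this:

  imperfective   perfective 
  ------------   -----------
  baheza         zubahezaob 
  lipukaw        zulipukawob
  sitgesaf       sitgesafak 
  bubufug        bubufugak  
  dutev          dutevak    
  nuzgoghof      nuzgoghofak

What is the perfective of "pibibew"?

baheza and sitgesaf both have last vowel 'a' yet inflect differently (zubahezaob, sitgesafak), so the last vowel is not what conditions the rule; the final letter is.
"pibibew" ends in -w. The one such stem in the data (lipukaw → zulipukawob) adds zu- … -ob around the stem, so the same rule applies.
So pibibew → zupibibewob.

zupibibewob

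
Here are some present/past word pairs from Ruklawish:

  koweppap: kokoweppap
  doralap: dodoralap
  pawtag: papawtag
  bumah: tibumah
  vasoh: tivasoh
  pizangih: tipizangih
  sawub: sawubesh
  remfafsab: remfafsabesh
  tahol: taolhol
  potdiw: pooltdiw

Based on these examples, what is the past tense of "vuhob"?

"vuhob" ends in -b. The stems ending in -b (sawub → sawubesh, remfafsab → remfafsabesh) add -esh.
So vuhob → vuhobesh.

vuhobesh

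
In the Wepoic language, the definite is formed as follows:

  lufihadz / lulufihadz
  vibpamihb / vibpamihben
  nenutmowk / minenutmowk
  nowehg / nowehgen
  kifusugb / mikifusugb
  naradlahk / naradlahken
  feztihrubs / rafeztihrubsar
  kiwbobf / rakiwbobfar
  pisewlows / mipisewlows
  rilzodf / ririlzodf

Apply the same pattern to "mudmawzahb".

mudmawzahben

rilzodf and kiwbobf both end in -f yet inflect differently (ririlzodf, rakiwbobfar), so the final letter is not what conditions the rule; the second-to-last letter is.
"mudmawzahb" has second-to-last letter 'h'. The stems whose second-to-last letter is 'h' (naradlahk → naradlahken, vibpamihb → vibpamihben, nowehg → nowehgen) add -en.
So mudmawzahb → mudmawzahben.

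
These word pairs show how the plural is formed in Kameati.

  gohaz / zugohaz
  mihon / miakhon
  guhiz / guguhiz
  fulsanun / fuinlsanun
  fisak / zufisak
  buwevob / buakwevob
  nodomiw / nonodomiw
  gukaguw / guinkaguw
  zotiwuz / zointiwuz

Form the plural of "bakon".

zotiwuz and guhiz both end in -z yet inflect differently (zointiwuz, guguhiz), so the final letter is not what conditions the rule; the last vowel is.
"bakon" has last vowel 'o'. The stems whose last vowel is 'o' (mihon → miakhon, buwevob → buakwevob) insert -ak- after the first vowel.
So bakon → baakkon.

baakkon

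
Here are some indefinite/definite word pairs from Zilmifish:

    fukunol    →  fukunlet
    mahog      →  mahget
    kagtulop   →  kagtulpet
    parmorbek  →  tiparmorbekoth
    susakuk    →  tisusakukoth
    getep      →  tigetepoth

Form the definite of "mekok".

mekket

"mekok" has last vowel 'o'. The stems whose last vowel is 'o' (fukunol → fukunlet, mahog → mahget, kagtulop → kagtulpet) delete the last vowel and add -et.
So mekok → mekket.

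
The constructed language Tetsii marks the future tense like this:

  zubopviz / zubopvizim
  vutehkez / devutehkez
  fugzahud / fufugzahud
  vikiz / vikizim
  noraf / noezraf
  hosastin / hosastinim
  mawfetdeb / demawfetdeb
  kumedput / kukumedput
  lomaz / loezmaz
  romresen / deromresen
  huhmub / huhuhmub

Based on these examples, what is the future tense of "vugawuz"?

"vugawuz" has last vowel 'u'. The stems whose last vowel is 'u' (kumedput → kukumedput, fugzahud → fufugzahud, huhmub → huhuhmub) repeat the first consonant+vowel as a prefix.
The other patterns: stems whose last vowel is 'a' insert -ez- after the first vowel; stems whose last vowel is 'i' add -im; stems whose last vowel is 'e' add the prefix de-.
So vugawuz → vuvugawuz.

vuvugawuz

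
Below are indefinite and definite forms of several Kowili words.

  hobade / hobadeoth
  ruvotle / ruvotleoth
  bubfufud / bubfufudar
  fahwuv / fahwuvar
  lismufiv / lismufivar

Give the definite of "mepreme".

hobade and bubfufud both have 3 vowels yet inflect differently (hobadeoth, bubfufudar), so the number of vowels is not what conditions the rule; the final letter is.
"mepreme" ends in -e. The stems ending in -e (hobade → hobadeoth, ruvotle → ruvotleoth) add -oth.
The other pattern: stems ending in -d or -v add -ar.
So mepreme → mepremeoth.

mepremeoth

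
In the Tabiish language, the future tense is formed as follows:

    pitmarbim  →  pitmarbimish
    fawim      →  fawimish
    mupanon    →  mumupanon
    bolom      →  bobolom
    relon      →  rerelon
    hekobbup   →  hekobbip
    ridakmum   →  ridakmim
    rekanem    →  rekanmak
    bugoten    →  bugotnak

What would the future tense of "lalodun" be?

lalodin

pitmarbim and bolom both end in -m yet inflect differently (pitmarbimish, bobolom), so the final letter is not what conditions the rule; the last vowel is.
"lalodun" has last vowel 'u'. The stems whose last vowel is 'u' (hekobbup → hekobbip, ridakmum → ridakmim) change the last vowel to 'i'.
The other patterns: stems whose last vowel is 'i' add -ish; stems whose last vowel is 'o' repeat the first consonant+vowel as a prefix; stems whose last vowel is 'e' delete the last vowel and add -ak.
So lalodun → lalodin.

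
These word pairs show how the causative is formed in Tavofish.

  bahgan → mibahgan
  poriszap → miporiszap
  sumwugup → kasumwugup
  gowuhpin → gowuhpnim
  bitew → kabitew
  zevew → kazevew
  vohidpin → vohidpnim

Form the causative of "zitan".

vohidpin and bahgan both end in -n yet inflect differently (vohidpnim, mibahgan), so the final letter is not what conditions the rule; the last vowel is.
"zitan" has last vowel 'a'. The stems whose last vowel is 'a' (bahgan → mibahgan, poriszap → miporiszap) add the prefix mi-.
The other patterns: stems whose last vowel is 'i' delete the last vowel and add -im; stems whose last vowel is 'e' or 'u' add the prefix ka-.
So zitan → mizitan.

mizitan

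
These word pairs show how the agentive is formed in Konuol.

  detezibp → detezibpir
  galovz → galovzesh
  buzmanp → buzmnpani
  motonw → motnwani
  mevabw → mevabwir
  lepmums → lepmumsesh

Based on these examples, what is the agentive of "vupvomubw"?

motonw and mevabw both end in -w yet inflect differently (motnwani, mevabwir), so the final letter is not what conditions the rule; the second-to-last letter is.
"vupvomubw" has second-to-last letter 'b'. The stems whose second-to-last letter is 'b' (mevabw → mevabwir, detezibp → detezibpir) add -ir.
The other patterns: stems whose second-to-last letter is 'n' delete the last vowel and add -ani; stems whose second-to-last letter is 'm' or 'v' add -esh.
So vupvomubw → vupvomubwir.

vupvomubwir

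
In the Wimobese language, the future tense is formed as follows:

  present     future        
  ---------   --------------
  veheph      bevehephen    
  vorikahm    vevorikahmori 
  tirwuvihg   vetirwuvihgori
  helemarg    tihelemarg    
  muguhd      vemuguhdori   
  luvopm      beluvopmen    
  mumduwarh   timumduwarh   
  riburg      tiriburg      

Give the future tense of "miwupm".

bemiwupmen

"miwupm" has second-to-last letter 'p'. The stems whose second-to-last letter is 'p' (veheph → bevehephen, luvopm → beluvopmen) add be- … -en around the stem.
The other patterns: stems whose second-to-last letter is 'h' add ve- … -ori around the stem; stems whose second-to-last letter is 'r' add the prefix ti-.
So miwupm → bemiwupmen.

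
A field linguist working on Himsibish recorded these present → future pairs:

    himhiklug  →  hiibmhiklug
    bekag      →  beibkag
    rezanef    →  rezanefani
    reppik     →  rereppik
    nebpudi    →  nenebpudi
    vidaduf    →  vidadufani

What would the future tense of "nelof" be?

nelofani

"nelof" ends in -f. The stems ending in -f (vidaduf → vidadufani, rezanef → rezanefani) add -ani.
The other patterns: stems ending in -g insert -ib- after the first vowel; stems ending in -i or -k repeat the first consonant+vowel as a prefix.
So nelof → nelofani.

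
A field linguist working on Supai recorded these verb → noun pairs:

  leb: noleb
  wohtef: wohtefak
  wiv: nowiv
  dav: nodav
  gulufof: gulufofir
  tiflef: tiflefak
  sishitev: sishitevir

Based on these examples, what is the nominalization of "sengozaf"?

tiflef and gulufof both end in -f yet inflect differently (tiflefak, gulufofir), so the final letter is not what conditions the rule; the number of vowels is.
"sengozaf" has 3 vowels. The stems with 3 vowels (gulufof → gulufofir, sishitev → sishitevir) add -ir.
The other patterns: stems with 1 vowel add the prefix no-; stems with 2 vowels add -ak.
So sengozaf → sengozafir.

sengozafir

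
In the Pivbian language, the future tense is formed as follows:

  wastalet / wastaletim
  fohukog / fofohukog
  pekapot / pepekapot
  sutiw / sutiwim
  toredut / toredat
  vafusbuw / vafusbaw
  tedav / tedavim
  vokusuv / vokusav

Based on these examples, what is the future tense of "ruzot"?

ruruzot

pekapot and toredut both end in -t yet inflect differently (pepekapot, toredat), so the final letter is not what conditions the rule; the last vowel is.
"ruzot" has last vowel 'o'. The stems whose last vowel is 'o' (pekapot → pepekapot, fohukog → fofohukog) repeat the first consonant+vowel as a prefix.
The other patterns: stems whose last vowel is 'u' change the last vowel to 'a'; stems whose last vowel is 'a', 'e' or 'i' add -im.
So ruzot → ruruzot.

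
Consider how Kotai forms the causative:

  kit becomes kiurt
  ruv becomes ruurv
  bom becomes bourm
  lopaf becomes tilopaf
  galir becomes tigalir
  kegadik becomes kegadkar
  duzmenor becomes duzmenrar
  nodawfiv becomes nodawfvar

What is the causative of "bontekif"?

bontekfar

galir and duzmenor both end in -r yet inflect differently (tigalir, duzmenrar), so the final letter is not what conditions the rule; the number of vowels is.
"bontekif" has 3 vowels. The stems with 3 vowels (kegadik → kegadkar, duzmenor → duzmenrar, nodawfiv → nodawfvar) delete the last vowel and add -ar.
So bontekif → bontekfar.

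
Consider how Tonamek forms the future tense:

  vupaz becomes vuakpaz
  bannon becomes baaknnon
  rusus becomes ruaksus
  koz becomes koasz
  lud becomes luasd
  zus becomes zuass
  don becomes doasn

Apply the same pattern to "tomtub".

vupaz and koz both end in -z yet inflect differently (vuakpaz, koasz), so the final letter is not what conditions the rule; the number of vowels is.
"tomtub" has 2 vowels. The stems with 2 vowels (vupaz → vuakpaz, bannon → baaknnon, rusus → ruaksus) insert -ak- after the first vowel.
The other pattern: stems with 1 vowel insert -as- after the first vowel.
So tomtub → toakmtub.

toakmtub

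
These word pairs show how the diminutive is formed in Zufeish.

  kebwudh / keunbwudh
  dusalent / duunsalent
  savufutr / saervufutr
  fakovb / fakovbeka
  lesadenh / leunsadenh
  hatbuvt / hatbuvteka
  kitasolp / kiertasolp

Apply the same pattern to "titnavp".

hatbuvt and dusalent both end in -t yet inflect differently (hatbuvteka, duunsalent), so the final letter is not what conditions the rule; the second-to-last letter is.
"titnavp" has second-to-last letter 'v'. The stems whose second-to-last letter is 'v' (fakovb → fakovbeka, hatbuvt → hatbuvteka) add -eka.
The other patterns: stems whose second-to-last letter is 'l' or 't' insert -er- after the first vowel; stems whose second-to-last letter is 'd' or 'n' insert -un- after the first vowel.
So titnavp → titnavpeka.

titnavpeka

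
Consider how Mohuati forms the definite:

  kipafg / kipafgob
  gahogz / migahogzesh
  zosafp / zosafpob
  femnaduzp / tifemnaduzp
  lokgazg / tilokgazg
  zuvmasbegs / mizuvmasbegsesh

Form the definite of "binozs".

tibinozs

kipafg and lokgazg both end in -g yet inflect differently (kipafgob, tilokgazg), so the final letter is not what conditions the rule; the second-to-last letter is.
"binozs" has second-to-last letter 'z'. The stems whose second-to-last letter is 'z' (lokgazg → tilokgazg, femnaduzp → tifemnaduzp) add the prefix ti-.
The other patterns: stems whose second-to-last letter is 'g' add mi- … -esh around the stem; stems whose second-to-last letter is 'f' add -ob.
So binozs → tibinozs.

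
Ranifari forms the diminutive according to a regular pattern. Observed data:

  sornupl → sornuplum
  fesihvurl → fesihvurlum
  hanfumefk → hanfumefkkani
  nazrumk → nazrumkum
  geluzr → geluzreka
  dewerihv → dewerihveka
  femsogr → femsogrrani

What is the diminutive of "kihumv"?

kihumvum

"kihumv" has second-to-last letter 'm'. The one such stem in the data (nazrumk → nazrumkum) adds -um, so the same rule applies.
The other patterns: stems whose second-to-last letter is 'h' or 'z' add -eka; stems whose second-to-last letter is 'f' or 'g' double the final consonant and add -ani.
So kihumv → kihumvum.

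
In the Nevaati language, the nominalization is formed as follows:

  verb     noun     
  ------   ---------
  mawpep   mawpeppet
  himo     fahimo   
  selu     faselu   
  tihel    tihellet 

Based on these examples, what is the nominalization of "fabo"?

fafabo

himo and mawpep both have 2 vowels yet inflect differently (fahimo, mawpeppet), so the number of vowels is not what conditions the rule; whether the stem ends in a vowel or a consonant is.
"fabo" ends in a vowel. The stems ending in a vowel (himo → fahimo, selu → faselu) add the prefix fa-.
So fabo → fafabo.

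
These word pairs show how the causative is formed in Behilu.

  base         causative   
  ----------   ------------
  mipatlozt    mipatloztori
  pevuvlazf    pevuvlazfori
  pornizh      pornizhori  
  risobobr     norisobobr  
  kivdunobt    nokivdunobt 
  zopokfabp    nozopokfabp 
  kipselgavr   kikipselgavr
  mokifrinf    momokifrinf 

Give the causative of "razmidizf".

mipatlozt and kivdunobt both end in -t yet inflect differently (mipatloztori, nokivdunobt), so the final letter is not what conditions the rule; the second-to-last letter is.
"razmidizf" has second-to-last letter 'z'. The stems whose second-to-last letter is 'z' (mipatlozt → mipatloztori, pevuvlazf → pevuvlazfori, pornizh → pornizhori) add -ori.
So razmidizf → razmidizfori.

razmidizfori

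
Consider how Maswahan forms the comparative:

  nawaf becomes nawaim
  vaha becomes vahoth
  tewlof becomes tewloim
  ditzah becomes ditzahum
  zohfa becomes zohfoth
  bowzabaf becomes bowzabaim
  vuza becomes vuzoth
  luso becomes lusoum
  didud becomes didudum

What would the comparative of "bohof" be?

bohoim

zohfa and nawaf both have last vowel 'a' yet inflect differently (zohfoth, nawaim), so the last vowel is not what conditions the rule; the final letter is.
"bohof" ends in -f. The stems ending in -f (tewlof → tewloim, nawaf → nawaim, bowzabaf → bowzabaim) drop the final letter and add -im.
The other patterns: stems ending in -a drop the final letter and add -oth; stems ending in -d, -h or -o add -um.
So bohof → bohoim.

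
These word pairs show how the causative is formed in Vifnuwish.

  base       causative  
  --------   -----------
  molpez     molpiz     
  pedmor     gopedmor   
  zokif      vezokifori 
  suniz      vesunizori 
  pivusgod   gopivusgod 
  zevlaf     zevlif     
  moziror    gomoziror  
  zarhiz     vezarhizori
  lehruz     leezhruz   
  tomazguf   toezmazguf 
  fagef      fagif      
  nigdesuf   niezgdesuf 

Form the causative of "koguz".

"koguz" has last vowel 'u'. The stems whose last vowel is 'u' (nigdesuf → niezgdesuf, tomazguf → toezmazguf, lehruz → leezhruz) insert -ez- after the first vowel.
The other patterns: stems whose last vowel is 'o' add the prefix go-; stems whose last vowel is 'i' add ve- … -ori around the stem; stems whose last vowel is 'a' or 'e' change the last vowel to 'i'.
So koguz → koezguz.

koezguz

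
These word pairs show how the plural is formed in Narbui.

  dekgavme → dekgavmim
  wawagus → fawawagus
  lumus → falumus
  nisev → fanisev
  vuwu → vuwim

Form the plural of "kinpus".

vuwu and lumus both have last vowel 'u' yet inflect differently (vuwim, falumus), so the last vowel is not what conditions the rule; whether the stem ends in a vowel or a consonant is.
"kinpus" ends in a consonant. The stems ending in a consonant (lumus → falumus, wawagus → fawawagus, nisev → fanisev) add the prefix fa-.
The other pattern: stems ending in a vowel drop the final letter and add -im.
So kinpus → fakinpus.

fakinpus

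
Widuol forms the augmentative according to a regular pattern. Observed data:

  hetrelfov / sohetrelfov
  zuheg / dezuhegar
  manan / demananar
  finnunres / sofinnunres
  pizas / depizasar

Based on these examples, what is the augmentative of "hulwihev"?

pizas and finnunres both end in -s yet inflect differently (depizasar, sofinnunres), so the final letter is not what conditions the rule; the number of vowels is.
"hulwihev" has 3 vowels. The stems with 3 vowels (finnunres → sofinnunres, hetrelfov → sohetrelfov) add the prefix so-.
The other pattern: stems with 2 vowels add de- … -ar around the stem.
So hulwihev → sohulwihev.

sohulwihev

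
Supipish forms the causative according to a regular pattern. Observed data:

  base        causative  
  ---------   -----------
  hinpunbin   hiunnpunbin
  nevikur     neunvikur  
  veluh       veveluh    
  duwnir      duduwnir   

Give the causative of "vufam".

vuvufam

nevikur and duwnir both end in -r yet inflect differently (neunvikur, duduwnir), so the final letter is not what conditions the rule; the number of vowels is.
"vufam" has 2 vowels. The stems with 2 vowels (veluh → veveluh, duwnir → duduwnir) repeat the first consonant+vowel as a prefix.
The other pattern: stems with 3 vowels insert -un- after the first vowel.
So vufam → vuvufam.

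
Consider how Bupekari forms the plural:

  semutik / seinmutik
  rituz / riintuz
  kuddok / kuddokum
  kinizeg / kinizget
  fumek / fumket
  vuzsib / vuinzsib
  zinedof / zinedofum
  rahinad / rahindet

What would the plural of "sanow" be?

sanowum

fumek and kuddok both end in -k yet inflect differently (fumket, kuddokum), so the final letter is not what conditions the rule; the last vowel is.
"sanow" has last vowel 'o'. The stems whose last vowel is 'o' (kuddok → kuddokum, zinedof → zinedofum) add -um.
The other patterns: stems whose last vowel is 'a' or 'e' delete the last vowel and add -et; stems whose last vowel is 'i' or 'u' insert -in- after the first vowel.
So sanow → sanowum.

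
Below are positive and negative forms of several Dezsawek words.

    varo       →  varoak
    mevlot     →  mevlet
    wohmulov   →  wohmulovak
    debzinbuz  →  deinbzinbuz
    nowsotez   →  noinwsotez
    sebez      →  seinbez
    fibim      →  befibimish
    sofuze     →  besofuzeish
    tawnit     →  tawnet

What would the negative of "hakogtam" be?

sebez and sofuze both have last vowel 'e' yet inflect differently (seinbez, besofuzeish), so the last vowel is not what conditions the rule; the final letter is.
"hakogtam" ends in -m. The one such stem in the data (fibim → befibimish) adds be- … -ish around the stem, so the same rule applies.
The other patterns: stems ending in -z insert -in- after the first vowel; stems ending in -t change the last vowel to 'e'; stems ending in -o or -v add -ak.
So hakogtam → behakogtamish.

behakogtamish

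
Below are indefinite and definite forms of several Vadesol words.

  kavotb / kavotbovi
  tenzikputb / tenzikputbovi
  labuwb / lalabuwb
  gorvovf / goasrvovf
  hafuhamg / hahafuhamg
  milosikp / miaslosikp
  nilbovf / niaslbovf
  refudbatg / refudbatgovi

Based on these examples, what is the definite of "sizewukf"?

siaszewukf

kavotb and labuwb both end in -b yet inflect differently (kavotbovi, lalabuwb), so the final letter is not what conditions the rule; the second-to-last letter is.
"sizewukf" has second-to-last letter 'k'. The one such stem in the data (milosikp → miaslosikp) inserts -as- after the first vowel (as do nilbovf, gorvovf), so the same rule applies.
The other patterns: stems whose second-to-last letter is 't' add -ovi; stems whose second-to-last letter is 'm' or 'w' repeat the first consonant+vowel as a prefix.
So sizewukf → siaszewukf.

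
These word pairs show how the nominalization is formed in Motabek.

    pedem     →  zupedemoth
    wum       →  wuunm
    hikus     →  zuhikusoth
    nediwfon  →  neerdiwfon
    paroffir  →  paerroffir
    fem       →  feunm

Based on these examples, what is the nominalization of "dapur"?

zudapuroth

fem and pedem both end in -m yet inflect differently (feunm, zupedemoth), so the final letter is not what conditions the rule; the number of vowels is.
"dapur" has 2 vowels. The stems with 2 vowels (pedem → zupedemoth, hikus → zuhikusoth) add zu- … -oth around the stem.
So dapur → zudapuroth.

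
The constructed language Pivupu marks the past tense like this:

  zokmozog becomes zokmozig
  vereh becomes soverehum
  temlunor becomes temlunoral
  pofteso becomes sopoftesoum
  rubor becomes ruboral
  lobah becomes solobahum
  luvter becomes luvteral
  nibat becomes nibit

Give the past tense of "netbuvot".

netbuvit

zokmozog and temlunor both have last vowel 'o' yet inflect differently (zokmozig, temlunoral), so the last vowel is not what conditions the rule; the final letter is.
"netbuvot" ends in -t. The one such stem in the data (nibat → nibit) changes the last vowel to 'i' (as does zokmozog), so the same rule applies.
So netbuvot → netbuvit.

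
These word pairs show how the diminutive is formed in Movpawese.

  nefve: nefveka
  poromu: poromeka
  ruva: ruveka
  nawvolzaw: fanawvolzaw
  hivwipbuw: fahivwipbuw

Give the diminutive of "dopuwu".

ruva and nawvolzaw both have last vowel 'a' yet inflect differently (ruveka, fanawvolzaw), so the last vowel is not what conditions the rule; whether the stem ends in a vowel or a consonant is.
"dopuwu" ends in a vowel. The stems ending in a vowel (nefve → nefveka, poromu → poromeka, ruva → ruveka) drop the final letter and add -eka.
So dopuwu → dopuweka.

dopuweka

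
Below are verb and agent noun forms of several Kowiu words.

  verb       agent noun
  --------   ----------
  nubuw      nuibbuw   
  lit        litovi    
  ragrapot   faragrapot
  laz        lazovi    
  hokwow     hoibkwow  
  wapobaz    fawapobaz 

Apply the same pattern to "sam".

samovi

lit and ragrapot both end in -t yet inflect differently (litovi, faragrapot), so the final letter is not what conditions the rule; the number of vowels is.
"sam" has 1 vowel. The stems with 1 vowel (lit → litovi, laz → lazovi) add -ovi.
The other patterns: stems with 2 vowels insert -ib- after the first vowel; stems with 3 vowels add the prefix fa-.
So sam → samovi.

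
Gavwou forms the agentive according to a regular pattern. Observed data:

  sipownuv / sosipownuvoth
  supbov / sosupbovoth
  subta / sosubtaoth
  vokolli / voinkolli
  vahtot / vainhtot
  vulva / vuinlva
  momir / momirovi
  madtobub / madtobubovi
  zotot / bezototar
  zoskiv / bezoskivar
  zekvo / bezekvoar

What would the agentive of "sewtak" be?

sosewtakoth

subta and vulva both end in -a yet inflect differently (sosubtaoth, vuinlva), so the final letter is not what conditions the rule; the first letter is.
"sewtak" begins with s-. The stems beginning with s- (sipownuv → sosipownuvoth, supbov → sosupbovoth, subta → sosubtaoth) add so- … -oth around the stem.
The other patterns: stems beginning with v- insert -in- after the first vowel; stems beginning with m- add -ovi; stems beginning with z- add be- … -ar around the stem.
So sewtak → sosewtakoth.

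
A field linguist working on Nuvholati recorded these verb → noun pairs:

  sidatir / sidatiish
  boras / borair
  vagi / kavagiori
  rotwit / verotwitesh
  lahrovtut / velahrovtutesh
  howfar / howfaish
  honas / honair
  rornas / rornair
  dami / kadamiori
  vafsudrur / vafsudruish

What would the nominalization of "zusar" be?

zusaish

howfar and honas both have last vowel 'a' yet inflect differently (howfaish, honair), so the last vowel is not what conditions the rule; the final letter is.
"zusar" ends in -r. The stems ending in -r (sidatir → sidatiish, howfar → howfaish, vafsudrur → vafsudruish) drop the final letter and add -ish.
The other patterns: stems ending in -s drop the final letter and add -ir; stems ending in -t add ve- … -esh around the stem; stems ending in -i add ka- … -ori around the stem.
So zusar → zusaish.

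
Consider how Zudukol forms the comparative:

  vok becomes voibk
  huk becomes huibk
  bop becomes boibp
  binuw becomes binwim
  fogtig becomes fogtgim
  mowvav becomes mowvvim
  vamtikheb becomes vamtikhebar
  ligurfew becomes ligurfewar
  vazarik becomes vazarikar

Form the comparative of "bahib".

bahbim

binuw and ligurfew both end in -w yet inflect differently (binwim, ligurfewar), so the final letter is not what conditions the rule; the number of vowels is.
"bahib" has 2 vowels. The stems with 2 vowels (binuw → binwim, fogtig → fogtgim, mowvav → mowvvim) delete the last vowel and add -im.
The other patterns: stems with 1 vowel insert -ib- after the first vowel; stems with 3 vowels add -ar.
So bahib → bahbim.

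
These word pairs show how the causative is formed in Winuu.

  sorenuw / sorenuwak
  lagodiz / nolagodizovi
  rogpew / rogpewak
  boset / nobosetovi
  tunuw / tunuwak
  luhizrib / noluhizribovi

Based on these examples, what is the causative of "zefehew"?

zefehewak

"zefehew" ends in -w. The stems ending in -w (tunuw → tunuwak, rogpew → rogpewak, sorenuw → sorenuwak) add -ak.
The other pattern: stems ending in -b, -t or -z add no- … -ovi around the stem.
So zefehew → zefehewak.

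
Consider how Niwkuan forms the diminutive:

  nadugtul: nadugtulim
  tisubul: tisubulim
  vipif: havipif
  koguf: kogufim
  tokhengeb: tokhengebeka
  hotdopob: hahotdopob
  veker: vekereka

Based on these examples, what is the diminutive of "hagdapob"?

hahagdapob

"hagdapob" has last vowel 'o'. The one such stem in the data (hotdopob → hahotdopob) adds the prefix ha-, so the same rule applies.
So hagdapob → hahagdapob.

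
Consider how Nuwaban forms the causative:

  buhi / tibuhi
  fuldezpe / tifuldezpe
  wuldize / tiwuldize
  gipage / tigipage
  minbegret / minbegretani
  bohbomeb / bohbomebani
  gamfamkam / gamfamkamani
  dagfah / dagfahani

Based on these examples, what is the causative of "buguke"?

fuldezpe and minbegret both have last vowel 'e' yet inflect differently (tifuldezpe, minbegretani), so the last vowel is not what conditions the rule; whether the stem ends in a vowel or a consonant is.
"buguke" ends in a vowel. The stems ending in a vowel (buhi → tibuhi, fuldezpe → tifuldezpe, wuldize → tiwuldize) add the prefix ti-.
The other pattern: stems ending in a consonant add -ani.
So buguke → tibuguke.

tibuguke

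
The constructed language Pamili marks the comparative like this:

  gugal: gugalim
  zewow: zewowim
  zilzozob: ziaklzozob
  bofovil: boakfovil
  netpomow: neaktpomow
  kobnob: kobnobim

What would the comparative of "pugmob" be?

kobnob and zilzozob both end in -b yet inflect differently (kobnobim, ziaklzozob), so the final letter is not what conditions the rule; the number of vowels is.
"pugmob" has 2 vowels. The stems with 2 vowels (gugal → gugalim, kobnob → kobnobim, zewow → zewowim) add -im.
The other pattern: stems with 3 vowels insert -ak- after the first vowel.
So pugmob → pugmobim.

pugmobim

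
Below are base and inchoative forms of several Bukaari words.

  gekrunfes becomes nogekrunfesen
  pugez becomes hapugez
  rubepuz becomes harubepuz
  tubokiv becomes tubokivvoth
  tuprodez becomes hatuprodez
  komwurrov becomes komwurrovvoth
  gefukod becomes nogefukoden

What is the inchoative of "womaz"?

tuprodez and gekrunfes both have last vowel 'e' yet inflect differently (hatuprodez, nogekrunfesen), so the last vowel is not what conditions the rule; the final letter is.
"womaz" ends in -z. The stems ending in -z (tuprodez → hatuprodez, pugez → hapugez, rubepuz → harubepuz) add the prefix ha-.
So womaz → hawomaz.

hawomaz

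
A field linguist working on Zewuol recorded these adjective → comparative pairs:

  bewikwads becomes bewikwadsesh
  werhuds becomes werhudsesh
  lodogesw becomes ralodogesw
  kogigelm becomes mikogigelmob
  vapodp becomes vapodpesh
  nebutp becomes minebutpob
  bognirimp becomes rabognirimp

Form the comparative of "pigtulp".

nebutp and vapodp both end in -p yet inflect differently (minebutpob, vapodpesh), so the final letter is not what conditions the rule; the second-to-last letter is.
"pigtulp" has second-to-last letter 'l'. The one such stem in the data (kogigelm → mikogigelmob) adds mi- … -ob around the stem, so the same rule applies.
So pigtulp → mipigtulpob.

mipigtulpob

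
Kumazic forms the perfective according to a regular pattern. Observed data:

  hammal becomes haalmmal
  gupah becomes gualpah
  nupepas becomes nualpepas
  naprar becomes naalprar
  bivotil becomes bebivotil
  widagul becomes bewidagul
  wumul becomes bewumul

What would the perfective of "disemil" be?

hammal and bivotil both end in -l yet inflect differently (haalmmal, bebivotil), so the final letter is not what conditions the rule; the last vowel is.
"disemil" has last vowel 'i'. The one such stem in the data (bivotil → bebivotil) adds the prefix be-, so the same rule applies.
The other pattern: stems whose last vowel is 'a' insert -al- after the first vowel.
So disemil → bedisemil.

bedisemil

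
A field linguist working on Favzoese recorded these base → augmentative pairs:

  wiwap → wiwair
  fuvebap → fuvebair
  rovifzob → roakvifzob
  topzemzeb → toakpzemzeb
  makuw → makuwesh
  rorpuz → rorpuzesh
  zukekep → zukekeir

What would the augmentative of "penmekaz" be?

topzemzeb and zukekep both have last vowel 'e' yet inflect differently (toakpzemzeb, zukekeir), so the last vowel is not what conditions the rule; the final letter is.
"penmekaz" ends in -z. The one such stem in the data (rorpuz → rorpuzesh) adds -esh, so the same rule applies.
So penmekaz → penmekazesh.

penmekazesh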